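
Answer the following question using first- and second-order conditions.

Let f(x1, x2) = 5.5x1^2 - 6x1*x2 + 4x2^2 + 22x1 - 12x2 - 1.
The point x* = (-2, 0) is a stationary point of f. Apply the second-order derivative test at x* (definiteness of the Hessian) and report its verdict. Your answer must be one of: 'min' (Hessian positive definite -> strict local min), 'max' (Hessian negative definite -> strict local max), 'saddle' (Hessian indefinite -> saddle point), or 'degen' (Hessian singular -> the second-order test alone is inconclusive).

Compute the Hessian H = grad^2 f:
  H = [[11, -6], [-6, 8]]
Verify stationarity: grad f(x*) = H x* + g = (0, 0).
Eigenvalues of H: 3.3153, 15.6847.
Both eigenvalues > 0, so H is positive definite -> x* is a strict local min.

min


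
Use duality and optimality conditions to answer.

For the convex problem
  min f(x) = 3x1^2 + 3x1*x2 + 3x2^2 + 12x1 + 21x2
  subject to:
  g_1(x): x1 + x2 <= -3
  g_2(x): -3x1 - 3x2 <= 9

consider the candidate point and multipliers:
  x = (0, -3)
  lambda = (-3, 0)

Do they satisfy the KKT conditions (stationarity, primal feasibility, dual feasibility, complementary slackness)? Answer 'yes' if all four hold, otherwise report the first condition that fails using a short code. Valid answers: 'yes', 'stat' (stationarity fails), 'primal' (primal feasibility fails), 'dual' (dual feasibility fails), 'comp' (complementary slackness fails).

Gradient of f: grad f(x) = Q x + c = (3, 3)
Constraint values g_i(x) = a_i^T x - b_i:
  g_1((0, -3)) = 0
  g_2((0, -3)) = 0
Stationarity residual: grad f(x) + sum_i lambda_i a_i = (0, 0)
  -> stationarity OK
Primal feasibility (all g_i <= 0): OK
Dual feasibility (all lambda_i >= 0): FAILS
Complementary slackness (lambda_i * g_i(x) = 0 for all i): OK

Verdict: the first failing condition is dual_feasibility -> dual.

dual


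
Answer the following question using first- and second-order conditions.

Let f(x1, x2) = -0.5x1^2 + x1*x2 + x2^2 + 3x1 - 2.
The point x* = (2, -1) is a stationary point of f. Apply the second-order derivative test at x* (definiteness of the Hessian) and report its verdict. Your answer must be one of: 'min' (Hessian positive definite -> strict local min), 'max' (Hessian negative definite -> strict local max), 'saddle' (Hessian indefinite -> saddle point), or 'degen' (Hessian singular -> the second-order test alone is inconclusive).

Compute the Hessian H = grad^2 f:
  H = [[-1, 1], [1, 2]]
Verify stationarity: grad f(x*) = H x* + g = (0, 0).
Eigenvalues of H: -1.3028, 2.3028.
Eigenvalues have mixed signs, so H is indefinite -> x* is a saddle point.

saddle


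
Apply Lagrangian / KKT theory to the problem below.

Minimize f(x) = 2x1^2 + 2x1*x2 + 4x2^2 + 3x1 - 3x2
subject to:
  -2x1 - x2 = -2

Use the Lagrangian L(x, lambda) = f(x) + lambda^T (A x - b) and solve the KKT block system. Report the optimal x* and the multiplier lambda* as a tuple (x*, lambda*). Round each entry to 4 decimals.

Form the Lagrangian:
  L(x, lambda) = (1/2) x^T Q x + c^T x + lambda^T (A x - b)
Stationarity (grad_x L = 0): Q x + c + A^T lambda = 0.
Primal feasibility: A x = b.

This gives the KKT block system:
  [ Q   A^T ] [ x     ]   [-c ]
  [ A    0  ] [ lambda ] = [ b ]

Solving the linear system:
  x*      = (0.6786, 0.6429)
  lambda* = (3.5)
  f(x*)   = 3.5536

x* = (0.6786, 0.6429), lambda* = (3.5)


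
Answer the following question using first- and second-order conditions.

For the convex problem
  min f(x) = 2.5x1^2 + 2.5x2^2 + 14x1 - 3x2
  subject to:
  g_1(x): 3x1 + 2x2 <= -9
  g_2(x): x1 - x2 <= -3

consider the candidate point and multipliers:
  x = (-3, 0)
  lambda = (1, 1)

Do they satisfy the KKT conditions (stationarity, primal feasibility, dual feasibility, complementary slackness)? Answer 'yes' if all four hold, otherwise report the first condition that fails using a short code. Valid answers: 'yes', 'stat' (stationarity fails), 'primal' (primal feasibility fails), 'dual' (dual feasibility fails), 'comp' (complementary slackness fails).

Gradient of f: grad f(x) = Q x + c = (-1, -3)
Constraint values g_i(x) = a_i^T x - b_i:
  g_1((-3, 0)) = 0
  g_2((-3, 0)) = 0
Stationarity residual: grad f(x) + sum_i lambda_i a_i = (3, -2)
  -> stationarity FAILS
Primal feasibility (all g_i <= 0): OK
Dual feasibility (all lambda_i >= 0): OK
Complementary slackness (lambda_i * g_i(x) = 0 for all i): OK

Verdict: the first failing condition is stationarity -> stat.

stat


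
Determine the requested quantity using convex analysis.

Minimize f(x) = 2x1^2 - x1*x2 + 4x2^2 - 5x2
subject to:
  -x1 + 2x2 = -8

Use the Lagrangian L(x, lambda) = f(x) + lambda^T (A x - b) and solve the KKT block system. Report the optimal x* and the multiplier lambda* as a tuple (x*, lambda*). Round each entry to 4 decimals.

Form the Lagrangian:
  L(x, lambda) = (1/2) x^T Q x + c^T x + lambda^T (A x - b)
Stationarity (grad_x L = 0): Q x + c + A^T lambda = 0.
Primal feasibility: A x = b.

This gives the KKT block system:
  [ Q   A^T ] [ x     ]   [-c ]
  [ A    0  ] [ lambda ] = [ b ]

Solving the linear system:
  x*      = (2.9, -2.55)
  lambda* = (14.15)
  f(x*)   = 62.975

x* = (2.9, -2.55), lambda* = (14.15)


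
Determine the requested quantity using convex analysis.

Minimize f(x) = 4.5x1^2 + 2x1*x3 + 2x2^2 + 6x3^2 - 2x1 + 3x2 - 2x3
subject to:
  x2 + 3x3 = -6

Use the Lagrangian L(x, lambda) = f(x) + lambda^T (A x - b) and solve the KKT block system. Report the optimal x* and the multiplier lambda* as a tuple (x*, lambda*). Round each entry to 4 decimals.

Form the Lagrangian:
  L(x, lambda) = (1/2) x^T Q x + c^T x + lambda^T (A x - b)
Stationarity (grad_x L = 0): Q x + c + A^T lambda = 0.
Primal feasibility: A x = b.

This gives the KKT block system:
  [ Q   A^T ] [ x     ]   [-c ]
  [ A    0  ] [ lambda ] = [ b ]

Solving the linear system:
  x*      = (0.5093, -2.1238, -1.2921)
  lambda* = (5.4953)
  f(x*)   = 14.0829

x* = (0.5093, -2.1238, -1.2921), lambda* = (5.4953)


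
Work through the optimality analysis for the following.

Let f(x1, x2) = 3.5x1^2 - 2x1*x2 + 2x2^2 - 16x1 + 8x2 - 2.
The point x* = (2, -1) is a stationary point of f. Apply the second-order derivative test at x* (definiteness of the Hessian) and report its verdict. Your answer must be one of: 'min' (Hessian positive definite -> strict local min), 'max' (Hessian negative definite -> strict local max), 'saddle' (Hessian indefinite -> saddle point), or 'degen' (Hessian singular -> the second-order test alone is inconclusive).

Compute the Hessian H = grad^2 f:
  H = [[7, -2], [-2, 4]]
Verify stationarity: grad f(x*) = H x* + g = (0, 0).
Eigenvalues of H: 3, 8.
Both eigenvalues > 0, so H is positive definite -> x* is a strict local min.

min


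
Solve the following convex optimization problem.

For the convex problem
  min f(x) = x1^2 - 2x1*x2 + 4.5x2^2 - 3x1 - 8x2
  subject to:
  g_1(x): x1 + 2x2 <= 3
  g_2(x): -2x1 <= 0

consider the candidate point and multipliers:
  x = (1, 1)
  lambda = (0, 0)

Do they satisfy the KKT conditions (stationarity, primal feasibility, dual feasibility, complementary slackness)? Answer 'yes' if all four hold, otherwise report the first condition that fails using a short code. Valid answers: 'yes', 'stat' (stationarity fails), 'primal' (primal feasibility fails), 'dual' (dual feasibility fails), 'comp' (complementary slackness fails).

Gradient of f: grad f(x) = Q x + c = (-3, -1)
Constraint values g_i(x) = a_i^T x - b_i:
  g_1((1, 1)) = 0
  g_2((1, 1)) = -2
Stationarity residual: grad f(x) + sum_i lambda_i a_i = (-3, -1)
  -> stationarity FAILS
Primal feasibility (all g_i <= 0): OK
Dual feasibility (all lambda_i >= 0): OK
Complementary slackness (lambda_i * g_i(x) = 0 for all i): OK

Verdict: the first failing condition is stationarity -> stat.

stat


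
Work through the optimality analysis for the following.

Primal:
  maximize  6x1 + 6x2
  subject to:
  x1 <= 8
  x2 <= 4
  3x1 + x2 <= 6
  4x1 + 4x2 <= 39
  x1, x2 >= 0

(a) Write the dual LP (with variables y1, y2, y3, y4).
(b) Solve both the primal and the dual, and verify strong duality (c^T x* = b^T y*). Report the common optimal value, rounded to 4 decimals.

The standard primal-dual pair for 'max c^T x s.t. A x <= b, x >= 0' is:
  Dual:  min b^T y  s.t.  A^T y >= c,  y >= 0.

So the dual LP is:
  minimize  8y1 + 4y2 + 6y3 + 39y4
  subject to:
    y1 + 3y3 + 4y4 >= 6
    y2 + y3 + 4y4 >= 6
    y1, y2, y3, y4 >= 0

Solving the primal: x* = (0.6667, 4).
  primal value c^T x* = 28.
Solving the dual: y* = (0, 4, 2, 0).
  dual value b^T y* = 28.
Strong duality: c^T x* = b^T y*. Confirmed.

28


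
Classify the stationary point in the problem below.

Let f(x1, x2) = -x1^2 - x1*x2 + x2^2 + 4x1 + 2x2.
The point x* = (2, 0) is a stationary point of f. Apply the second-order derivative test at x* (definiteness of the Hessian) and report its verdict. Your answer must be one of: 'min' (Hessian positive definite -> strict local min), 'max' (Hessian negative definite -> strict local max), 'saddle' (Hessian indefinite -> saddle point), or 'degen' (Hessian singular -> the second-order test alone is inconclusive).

Compute the Hessian H = grad^2 f:
  H = [[-2, -1], [-1, 2]]
Verify stationarity: grad f(x*) = H x* + g = (0, 0).
Eigenvalues of H: -2.2361, 2.2361.
Eigenvalues have mixed signs, so H is indefinite -> x* is a saddle point.

saddle


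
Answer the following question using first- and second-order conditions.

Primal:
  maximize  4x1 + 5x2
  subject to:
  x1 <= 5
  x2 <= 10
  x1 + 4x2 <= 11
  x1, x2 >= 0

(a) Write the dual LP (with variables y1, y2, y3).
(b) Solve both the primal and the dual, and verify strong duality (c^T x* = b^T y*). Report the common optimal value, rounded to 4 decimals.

The standard primal-dual pair for 'max c^T x s.t. A x <= b, x >= 0' is:
  Dual:  min b^T y  s.t.  A^T y >= c,  y >= 0.

So the dual LP is:
  minimize  5y1 + 10y2 + 11y3
  subject to:
    y1 + y3 >= 4
    y2 + 4y3 >= 5
    y1, y2, y3 >= 0

Solving the primal: x* = (5, 1.5).
  primal value c^T x* = 27.5.
Solving the dual: y* = (2.75, 0, 1.25).
  dual value b^T y* = 27.5.
Strong duality: c^T x* = b^T y*. Confirmed.

27.5


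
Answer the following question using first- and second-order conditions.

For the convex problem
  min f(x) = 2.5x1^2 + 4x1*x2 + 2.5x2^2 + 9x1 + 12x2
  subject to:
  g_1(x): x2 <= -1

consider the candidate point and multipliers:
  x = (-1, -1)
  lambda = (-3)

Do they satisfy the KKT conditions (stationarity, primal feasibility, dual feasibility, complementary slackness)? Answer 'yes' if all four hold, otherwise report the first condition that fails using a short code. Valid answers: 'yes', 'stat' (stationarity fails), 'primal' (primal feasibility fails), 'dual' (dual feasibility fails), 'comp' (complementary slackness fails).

Gradient of f: grad f(x) = Q x + c = (0, 3)
Constraint values g_i(x) = a_i^T x - b_i:
  g_1((-1, -1)) = 0
Stationarity residual: grad f(x) + sum_i lambda_i a_i = (0, 0)
  -> stationarity OK
Primal feasibility (all g_i <= 0): OK
Dual feasibility (all lambda_i >= 0): FAILS
Complementary slackness (lambda_i * g_i(x) = 0 for all i): OK

Verdict: the first failing condition is dual_feasibility -> dual.

dual


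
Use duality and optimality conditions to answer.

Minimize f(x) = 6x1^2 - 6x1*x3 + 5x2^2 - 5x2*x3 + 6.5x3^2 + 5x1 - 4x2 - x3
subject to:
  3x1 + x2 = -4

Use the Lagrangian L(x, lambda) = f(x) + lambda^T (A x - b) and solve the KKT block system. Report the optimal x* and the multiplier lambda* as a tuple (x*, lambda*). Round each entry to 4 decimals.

Form the Lagrangian:
  L(x, lambda) = (1/2) x^T Q x + c^T x + lambda^T (A x - b)
Stationarity (grad_x L = 0): Q x + c + A^T lambda = 0.
Primal feasibility: A x = b.

This gives the KKT block system:
  [ Q   A^T ] [ x     ]   [-c ]
  [ A    0  ] [ lambda ] = [ b ]

Solving the linear system:
  x*      = (-1.2932, -0.1205, -0.5663)
  lambda* = (2.3735)
  f(x*)   = 2.0382

x* = (-1.2932, -0.1205, -0.5663), lambda* = (2.3735)


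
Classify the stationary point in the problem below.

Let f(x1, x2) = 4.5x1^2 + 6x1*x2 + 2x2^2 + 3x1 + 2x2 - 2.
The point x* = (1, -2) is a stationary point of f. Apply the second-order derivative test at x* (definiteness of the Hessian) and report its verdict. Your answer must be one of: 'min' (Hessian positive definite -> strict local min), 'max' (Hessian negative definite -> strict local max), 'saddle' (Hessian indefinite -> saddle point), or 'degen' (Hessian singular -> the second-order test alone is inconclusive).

Compute the Hessian H = grad^2 f:
  H = [[9, 6], [6, 4]]
Verify stationarity: grad f(x*) = H x* + g = (0, 0).
Eigenvalues of H: 0, 13.
H has a zero eigenvalue (singular; positive semidefinite but not definite), so H is neither positive definite, negative definite, nor indefinite. The second-order test alone is inconclusive -> degen.
(Indeed, f is constant along the null direction of H through x*, so x* is not a strict local extremum.)

degen


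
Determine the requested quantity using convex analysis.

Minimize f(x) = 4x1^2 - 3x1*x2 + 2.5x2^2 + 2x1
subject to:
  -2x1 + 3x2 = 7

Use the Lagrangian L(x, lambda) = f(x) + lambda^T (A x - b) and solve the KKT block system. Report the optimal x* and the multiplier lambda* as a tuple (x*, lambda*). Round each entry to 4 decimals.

Form the Lagrangian:
  L(x, lambda) = (1/2) x^T Q x + c^T x + lambda^T (A x - b)
Stationarity (grad_x L = 0): Q x + c + A^T lambda = 0.
Primal feasibility: A x = b.

This gives the KKT block system:
  [ Q   A^T ] [ x     ]   [-c ]
  [ A    0  ] [ lambda ] = [ b ]

Solving the linear system:
  x*      = (-0.4464, 2.0357)
  lambda* = (-3.8393)
  f(x*)   = 12.9911

x* = (-0.4464, 2.0357), lambda* = (-3.8393)


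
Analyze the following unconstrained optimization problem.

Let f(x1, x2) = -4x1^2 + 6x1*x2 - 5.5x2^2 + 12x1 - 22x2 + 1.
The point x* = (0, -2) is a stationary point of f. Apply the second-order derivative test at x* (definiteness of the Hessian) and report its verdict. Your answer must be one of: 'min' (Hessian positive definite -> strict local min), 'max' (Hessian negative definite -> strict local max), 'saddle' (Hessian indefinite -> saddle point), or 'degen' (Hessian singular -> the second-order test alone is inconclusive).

Compute the Hessian H = grad^2 f:
  H = [[-8, 6], [6, -11]]
Verify stationarity: grad f(x*) = H x* + g = (0, 0).
Eigenvalues of H: -15.6847, -3.3153.
Both eigenvalues < 0, so H is negative definite -> x* is a strict local max.

max


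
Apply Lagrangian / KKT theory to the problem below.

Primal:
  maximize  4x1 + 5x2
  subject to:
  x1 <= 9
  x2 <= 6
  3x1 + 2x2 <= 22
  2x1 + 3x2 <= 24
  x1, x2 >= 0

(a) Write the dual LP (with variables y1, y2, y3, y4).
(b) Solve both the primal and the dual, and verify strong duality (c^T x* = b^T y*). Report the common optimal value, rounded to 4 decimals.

The standard primal-dual pair for 'max c^T x s.t. A x <= b, x >= 0' is:
  Dual:  min b^T y  s.t.  A^T y >= c,  y >= 0.

So the dual LP is:
  minimize  9y1 + 6y2 + 22y3 + 24y4
  subject to:
    y1 + 3y3 + 2y4 >= 4
    y2 + 2y3 + 3y4 >= 5
    y1, y2, y3, y4 >= 0

Solving the primal: x* = (3.6, 5.6).
  primal value c^T x* = 42.4.
Solving the dual: y* = (0, 0, 0.4, 1.4).
  dual value b^T y* = 42.4.
Strong duality: c^T x* = b^T y*. Confirmed.

42.4


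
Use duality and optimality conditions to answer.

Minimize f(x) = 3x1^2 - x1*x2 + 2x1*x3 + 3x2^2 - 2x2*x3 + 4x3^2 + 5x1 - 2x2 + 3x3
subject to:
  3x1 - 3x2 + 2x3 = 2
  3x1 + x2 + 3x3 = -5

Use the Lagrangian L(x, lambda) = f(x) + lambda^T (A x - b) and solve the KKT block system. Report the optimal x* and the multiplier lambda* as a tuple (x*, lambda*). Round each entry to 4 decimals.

Form the Lagrangian:
  L(x, lambda) = (1/2) x^T Q x + c^T x + lambda^T (A x - b)
Stationarity (grad_x L = 0): Q x + c + A^T lambda = 0.
Primal feasibility: A x = b.

This gives the KKT block system:
  [ Q   A^T ] [ x     ]   [-c ]
  [ A    0  ] [ lambda ] = [ b ]

Solving the linear system:
  x*      = (-0.4636, -1.581, -0.6761)
  lambda* = (-2.6215, 1.8057)
  f(x*)   = 6.5435

x* = (-0.4636, -1.581, -0.6761), lambda* = (-2.6215, 1.8057)


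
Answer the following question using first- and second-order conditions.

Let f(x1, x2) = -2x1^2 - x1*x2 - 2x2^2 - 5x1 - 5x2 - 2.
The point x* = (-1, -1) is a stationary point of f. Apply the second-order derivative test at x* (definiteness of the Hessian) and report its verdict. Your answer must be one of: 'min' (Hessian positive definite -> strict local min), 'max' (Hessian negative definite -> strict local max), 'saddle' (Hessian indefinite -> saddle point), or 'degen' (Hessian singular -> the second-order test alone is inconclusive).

Compute the Hessian H = grad^2 f:
  H = [[-4, -1], [-1, -4]]
Verify stationarity: grad f(x*) = H x* + g = (0, 0).
Eigenvalues of H: -5, -3.
Both eigenvalues < 0, so H is negative definite -> x* is a strict local max.

max


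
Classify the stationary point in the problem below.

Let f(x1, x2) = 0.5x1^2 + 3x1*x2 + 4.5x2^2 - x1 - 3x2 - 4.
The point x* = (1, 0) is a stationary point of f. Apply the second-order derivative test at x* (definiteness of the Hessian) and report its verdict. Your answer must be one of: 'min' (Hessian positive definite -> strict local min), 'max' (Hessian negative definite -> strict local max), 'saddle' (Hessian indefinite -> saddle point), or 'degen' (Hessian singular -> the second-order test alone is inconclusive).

Compute the Hessian H = grad^2 f:
  H = [[1, 3], [3, 9]]
Verify stationarity: grad f(x*) = H x* + g = (0, 0).
Eigenvalues of H: 0, 10.
H has a zero eigenvalue (singular; positive semidefinite but not definite), so H is neither positive definite, negative definite, nor indefinite. The second-order test alone is inconclusive -> degen.
(Indeed, f is constant along the null direction of H through x*, so x* is not a strict local extremum.)

degen


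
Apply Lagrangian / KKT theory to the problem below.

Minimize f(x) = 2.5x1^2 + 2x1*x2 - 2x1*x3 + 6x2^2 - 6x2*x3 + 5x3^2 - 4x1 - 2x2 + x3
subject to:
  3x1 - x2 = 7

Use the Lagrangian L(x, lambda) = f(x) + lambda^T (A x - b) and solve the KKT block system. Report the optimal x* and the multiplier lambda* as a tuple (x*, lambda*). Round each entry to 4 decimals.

Form the Lagrangian:
  L(x, lambda) = (1/2) x^T Q x + c^T x + lambda^T (A x - b)
Stationarity (grad_x L = 0): Q x + c + A^T lambda = 0.
Primal feasibility: A x = b.

This gives the KKT block system:
  [ Q   A^T ] [ x     ]   [-c ]
  [ A    0  ] [ lambda ] = [ b ]

Solving the linear system:
  x*      = (2.2353, -0.2941, 0.1706)
  lambda* = (-2.0824)
  f(x*)   = 3.1971

x* = (2.2353, -0.2941, 0.1706), lambda* = (-2.0824)


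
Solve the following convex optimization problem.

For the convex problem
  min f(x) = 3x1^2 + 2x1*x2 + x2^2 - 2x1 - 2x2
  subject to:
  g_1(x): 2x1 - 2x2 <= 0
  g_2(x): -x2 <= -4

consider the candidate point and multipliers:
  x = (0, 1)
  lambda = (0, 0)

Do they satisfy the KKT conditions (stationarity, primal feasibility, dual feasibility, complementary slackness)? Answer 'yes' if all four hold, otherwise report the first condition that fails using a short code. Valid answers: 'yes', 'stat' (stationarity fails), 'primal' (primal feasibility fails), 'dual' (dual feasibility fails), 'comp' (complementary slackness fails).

Gradient of f: grad f(x) = Q x + c = (0, 0)
Constraint values g_i(x) = a_i^T x - b_i:
  g_1((0, 1)) = -2
  g_2((0, 1)) = 3
Stationarity residual: grad f(x) + sum_i lambda_i a_i = (0, 0)
  -> stationarity OK
Primal feasibility (all g_i <= 0): FAILS
Dual feasibility (all lambda_i >= 0): OK
Complementary slackness (lambda_i * g_i(x) = 0 for all i): OK

Verdict: the first failing condition is primal_feasibility -> primal.

primal


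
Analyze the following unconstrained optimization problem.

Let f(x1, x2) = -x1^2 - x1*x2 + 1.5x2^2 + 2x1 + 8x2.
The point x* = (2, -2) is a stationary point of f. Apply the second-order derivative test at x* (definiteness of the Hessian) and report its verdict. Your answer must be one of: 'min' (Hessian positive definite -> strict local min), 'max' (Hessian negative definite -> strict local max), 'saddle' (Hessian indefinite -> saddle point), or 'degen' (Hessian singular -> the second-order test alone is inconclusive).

Compute the Hessian H = grad^2 f:
  H = [[-2, -1], [-1, 3]]
Verify stationarity: grad f(x*) = H x* + g = (0, 0).
Eigenvalues of H: -2.1926, 3.1926.
Eigenvalues have mixed signs, so H is indefinite -> x* is a saddle point.

saddle


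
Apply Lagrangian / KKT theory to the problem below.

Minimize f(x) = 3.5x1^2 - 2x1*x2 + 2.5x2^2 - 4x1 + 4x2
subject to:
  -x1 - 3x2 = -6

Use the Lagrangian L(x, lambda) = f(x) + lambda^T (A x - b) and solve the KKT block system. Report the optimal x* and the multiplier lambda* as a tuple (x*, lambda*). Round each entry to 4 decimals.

Form the Lagrangian:
  L(x, lambda) = (1/2) x^T Q x + c^T x + lambda^T (A x - b)
Stationarity (grad_x L = 0): Q x + c + A^T lambda = 0.
Primal feasibility: A x = b.

This gives the KKT block system:
  [ Q   A^T ] [ x     ]   [-c ]
  [ A    0  ] [ lambda ] = [ b ]

Solving the linear system:
  x*      = (1.425, 1.525)
  lambda* = (2.925)
  f(x*)   = 8.975

x* = (1.425, 1.525), lambda* = (2.925)


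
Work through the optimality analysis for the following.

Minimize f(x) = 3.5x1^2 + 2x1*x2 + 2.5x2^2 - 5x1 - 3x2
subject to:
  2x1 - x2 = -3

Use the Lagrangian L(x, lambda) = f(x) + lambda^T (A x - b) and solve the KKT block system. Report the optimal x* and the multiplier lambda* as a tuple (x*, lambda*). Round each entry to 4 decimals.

Form the Lagrangian:
  L(x, lambda) = (1/2) x^T Q x + c^T x + lambda^T (A x - b)
Stationarity (grad_x L = 0): Q x + c + A^T lambda = 0.
Primal feasibility: A x = b.

This gives the KKT block system:
  [ Q   A^T ] [ x     ]   [-c ]
  [ A    0  ] [ lambda ] = [ b ]

Solving the linear system:
  x*      = (-0.7143, 1.5714)
  lambda* = (3.4286)
  f(x*)   = 4.5714

x* = (-0.7143, 1.5714), lambda* = (3.4286)


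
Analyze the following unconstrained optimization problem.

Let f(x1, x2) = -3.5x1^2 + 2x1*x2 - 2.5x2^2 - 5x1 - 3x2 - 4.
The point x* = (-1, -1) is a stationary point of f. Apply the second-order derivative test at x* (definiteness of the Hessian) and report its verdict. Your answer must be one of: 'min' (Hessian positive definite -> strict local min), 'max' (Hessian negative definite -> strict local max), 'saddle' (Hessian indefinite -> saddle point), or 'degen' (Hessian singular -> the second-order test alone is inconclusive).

Compute the Hessian H = grad^2 f:
  H = [[-7, 2], [2, -5]]
Verify stationarity: grad f(x*) = H x* + g = (0, 0).
Eigenvalues of H: -8.2361, -3.7639.
Both eigenvalues < 0, so H is negative definite -> x* is a strict local max.

max


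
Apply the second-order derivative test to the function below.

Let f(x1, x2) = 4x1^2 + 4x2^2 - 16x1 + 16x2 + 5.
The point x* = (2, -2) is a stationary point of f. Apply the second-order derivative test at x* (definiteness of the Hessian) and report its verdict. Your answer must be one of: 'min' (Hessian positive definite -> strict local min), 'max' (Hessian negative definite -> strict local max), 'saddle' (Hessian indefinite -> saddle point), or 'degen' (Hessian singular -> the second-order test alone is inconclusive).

Compute the Hessian H = grad^2 f:
  H = [[8, 0], [0, 8]]
Verify stationarity: grad f(x*) = H x* + g = (0, 0).
Eigenvalues of H: 8, 8.
Both eigenvalues > 0, so H is positive definite -> x* is a strict local min.

min


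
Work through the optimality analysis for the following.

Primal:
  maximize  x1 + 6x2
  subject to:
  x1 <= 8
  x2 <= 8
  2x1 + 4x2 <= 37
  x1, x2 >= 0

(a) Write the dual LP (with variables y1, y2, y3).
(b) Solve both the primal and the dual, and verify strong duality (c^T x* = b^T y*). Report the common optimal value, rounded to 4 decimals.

The standard primal-dual pair for 'max c^T x s.t. A x <= b, x >= 0' is:
  Dual:  min b^T y  s.t.  A^T y >= c,  y >= 0.

So the dual LP is:
  minimize  8y1 + 8y2 + 37y3
  subject to:
    y1 + 2y3 >= 1
    y2 + 4y3 >= 6
    y1, y2, y3 >= 0

Solving the primal: x* = (2.5, 8).
  primal value c^T x* = 50.5.
Solving the dual: y* = (0, 4, 0.5).
  dual value b^T y* = 50.5.
Strong duality: c^T x* = b^T y*. Confirmed.

50.5


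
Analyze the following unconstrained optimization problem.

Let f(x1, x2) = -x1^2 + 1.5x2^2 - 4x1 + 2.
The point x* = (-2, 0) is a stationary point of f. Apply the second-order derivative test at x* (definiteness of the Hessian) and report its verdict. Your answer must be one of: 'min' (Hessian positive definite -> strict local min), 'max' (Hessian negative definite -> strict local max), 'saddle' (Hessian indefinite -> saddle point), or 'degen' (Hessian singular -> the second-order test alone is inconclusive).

Compute the Hessian H = grad^2 f:
  H = [[-2, 0], [0, 3]]
Verify stationarity: grad f(x*) = H x* + g = (0, 0).
Eigenvalues of H: -2, 3.
Eigenvalues have mixed signs, so H is indefinite -> x* is a saddle point.

saddle


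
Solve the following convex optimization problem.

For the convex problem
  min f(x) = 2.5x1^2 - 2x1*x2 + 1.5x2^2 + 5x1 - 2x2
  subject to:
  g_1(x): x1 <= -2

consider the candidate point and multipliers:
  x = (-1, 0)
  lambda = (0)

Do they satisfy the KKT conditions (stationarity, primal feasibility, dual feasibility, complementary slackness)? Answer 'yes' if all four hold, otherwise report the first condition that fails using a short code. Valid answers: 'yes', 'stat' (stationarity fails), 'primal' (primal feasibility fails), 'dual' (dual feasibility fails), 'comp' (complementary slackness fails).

Gradient of f: grad f(x) = Q x + c = (0, 0)
Constraint values g_i(x) = a_i^T x - b_i:
  g_1((-1, 0)) = 1
Stationarity residual: grad f(x) + sum_i lambda_i a_i = (0, 0)
  -> stationarity OK
Primal feasibility (all g_i <= 0): FAILS
Dual feasibility (all lambda_i >= 0): OK
Complementary slackness (lambda_i * g_i(x) = 0 for all i): OK

Verdict: the first failing condition is primal_feasibility -> primal.

primal


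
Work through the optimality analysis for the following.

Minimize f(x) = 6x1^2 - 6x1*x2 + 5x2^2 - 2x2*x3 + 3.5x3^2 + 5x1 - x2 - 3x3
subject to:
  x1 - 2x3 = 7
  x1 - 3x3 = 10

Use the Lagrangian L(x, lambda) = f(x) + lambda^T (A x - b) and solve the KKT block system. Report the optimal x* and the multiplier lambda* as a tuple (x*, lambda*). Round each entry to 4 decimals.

Form the Lagrangian:
  L(x, lambda) = (1/2) x^T Q x + c^T x + lambda^T (A x - b)
Stationarity (grad_x L = 0): Q x + c + A^T lambda = 0.
Primal feasibility: A x = b.

This gives the KKT block system:
  [ Q   A^T ] [ x     ]   [-c ]
  [ A    0  ] [ lambda ] = [ b ]

Solving the linear system:
  x*      = (1, 0.1, -3)
  lambda* = (-25, 8.6)
  f(x*)   = 51.45

x* = (1, 0.1, -3), lambda* = (-25, 8.6)


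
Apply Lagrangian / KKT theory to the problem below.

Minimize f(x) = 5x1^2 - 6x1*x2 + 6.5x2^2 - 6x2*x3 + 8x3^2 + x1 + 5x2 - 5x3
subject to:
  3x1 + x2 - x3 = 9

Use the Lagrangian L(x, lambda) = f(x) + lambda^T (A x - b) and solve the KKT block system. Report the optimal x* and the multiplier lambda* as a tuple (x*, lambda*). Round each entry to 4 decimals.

Form the Lagrangian:
  L(x, lambda) = (1/2) x^T Q x + c^T x + lambda^T (A x - b)
Stationarity (grad_x L = 0): Q x + c + A^T lambda = 0.
Primal feasibility: A x = b.

This gives the KKT block system:
  [ Q   A^T ] [ x     ]   [-c ]
  [ A    0  ] [ lambda ] = [ b ]

Solving the linear system:
  x*      = (2.6552, 1.5455, 0.5113)
  lambda* = (-6.093)
  f(x*)   = 31.332

x* = (2.6552, 1.5455, 0.5113), lambda* = (-6.093)


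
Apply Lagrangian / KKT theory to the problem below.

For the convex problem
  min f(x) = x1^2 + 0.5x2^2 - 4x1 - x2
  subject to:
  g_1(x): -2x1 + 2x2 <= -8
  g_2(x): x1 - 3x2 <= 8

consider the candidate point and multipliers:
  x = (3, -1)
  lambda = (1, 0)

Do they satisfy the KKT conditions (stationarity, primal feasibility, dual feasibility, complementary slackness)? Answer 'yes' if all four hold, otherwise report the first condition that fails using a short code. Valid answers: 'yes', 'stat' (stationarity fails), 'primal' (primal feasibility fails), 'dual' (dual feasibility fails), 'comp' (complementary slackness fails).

Gradient of f: grad f(x) = Q x + c = (2, -2)
Constraint values g_i(x) = a_i^T x - b_i:
  g_1((3, -1)) = 0
  g_2((3, -1)) = -2
Stationarity residual: grad f(x) + sum_i lambda_i a_i = (0, 0)
  -> stationarity OK
Primal feasibility (all g_i <= 0): OK
Dual feasibility (all lambda_i >= 0): OK
Complementary slackness (lambda_i * g_i(x) = 0 for all i): OK

Verdict: yes, KKT holds.

yes


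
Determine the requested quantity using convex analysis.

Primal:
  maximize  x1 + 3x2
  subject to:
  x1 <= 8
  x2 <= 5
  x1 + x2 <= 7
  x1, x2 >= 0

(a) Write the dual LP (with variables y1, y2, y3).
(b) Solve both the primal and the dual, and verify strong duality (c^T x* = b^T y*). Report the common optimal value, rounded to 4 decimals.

The standard primal-dual pair for 'max c^T x s.t. A x <= b, x >= 0' is:
  Dual:  min b^T y  s.t.  A^T y >= c,  y >= 0.

So the dual LP is:
  minimize  8y1 + 5y2 + 7y3
  subject to:
    y1 + y3 >= 1
    y2 + y3 >= 3
    y1, y2, y3 >= 0

Solving the primal: x* = (2, 5).
  primal value c^T x* = 17.
Solving the dual: y* = (0, 2, 1).
  dual value b^T y* = 17.
Strong duality: c^T x* = b^T y*. Confirmed.

17


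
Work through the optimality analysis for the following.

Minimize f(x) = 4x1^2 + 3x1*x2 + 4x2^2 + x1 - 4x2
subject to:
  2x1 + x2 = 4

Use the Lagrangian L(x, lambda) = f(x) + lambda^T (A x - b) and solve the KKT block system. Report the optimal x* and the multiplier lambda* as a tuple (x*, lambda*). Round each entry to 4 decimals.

Form the Lagrangian:
  L(x, lambda) = (1/2) x^T Q x + c^T x + lambda^T (A x - b)
Stationarity (grad_x L = 0): Q x + c + A^T lambda = 0.
Primal feasibility: A x = b.

This gives the KKT block system:
  [ Q   A^T ] [ x     ]   [-c ]
  [ A    0  ] [ lambda ] = [ b ]

Solving the linear system:
  x*      = (1.5357, 0.9286)
  lambda* = (-8.0357)
  f(x*)   = 14.9821

x* = (1.5357, 0.9286), lambda* = (-8.0357)


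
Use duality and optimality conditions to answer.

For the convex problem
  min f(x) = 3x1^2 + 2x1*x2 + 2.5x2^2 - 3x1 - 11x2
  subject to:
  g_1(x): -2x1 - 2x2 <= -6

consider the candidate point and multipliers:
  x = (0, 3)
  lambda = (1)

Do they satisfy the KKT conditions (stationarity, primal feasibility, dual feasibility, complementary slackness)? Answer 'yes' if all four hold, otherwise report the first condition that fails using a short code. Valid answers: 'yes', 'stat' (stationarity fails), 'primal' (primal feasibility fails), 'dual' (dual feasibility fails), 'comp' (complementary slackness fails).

Gradient of f: grad f(x) = Q x + c = (3, 4)
Constraint values g_i(x) = a_i^T x - b_i:
  g_1((0, 3)) = 0
Stationarity residual: grad f(x) + sum_i lambda_i a_i = (1, 2)
  -> stationarity FAILS
Primal feasibility (all g_i <= 0): OK
Dual feasibility (all lambda_i >= 0): OK
Complementary slackness (lambda_i * g_i(x) = 0 for all i): OK

Verdict: the first failing condition is stationarity -> stat.

stat


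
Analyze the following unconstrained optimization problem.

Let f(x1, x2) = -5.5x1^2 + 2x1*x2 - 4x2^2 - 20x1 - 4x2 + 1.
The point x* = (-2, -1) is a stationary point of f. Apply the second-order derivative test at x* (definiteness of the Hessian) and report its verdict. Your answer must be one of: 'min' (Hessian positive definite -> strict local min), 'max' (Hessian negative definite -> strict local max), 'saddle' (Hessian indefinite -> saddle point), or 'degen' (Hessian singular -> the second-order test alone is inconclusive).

Compute the Hessian H = grad^2 f:
  H = [[-11, 2], [2, -8]]
Verify stationarity: grad f(x*) = H x* + g = (0, 0).
Eigenvalues of H: -12, -7.
Both eigenvalues < 0, so H is negative definite -> x* is a strict local max.

max


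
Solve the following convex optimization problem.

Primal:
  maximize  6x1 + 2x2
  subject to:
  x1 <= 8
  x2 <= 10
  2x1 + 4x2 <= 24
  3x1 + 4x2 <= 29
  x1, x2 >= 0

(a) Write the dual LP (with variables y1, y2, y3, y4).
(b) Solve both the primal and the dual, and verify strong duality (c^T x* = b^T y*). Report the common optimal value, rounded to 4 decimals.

The standard primal-dual pair for 'max c^T x s.t. A x <= b, x >= 0' is:
  Dual:  min b^T y  s.t.  A^T y >= c,  y >= 0.

So the dual LP is:
  minimize  8y1 + 10y2 + 24y3 + 29y4
  subject to:
    y1 + 2y3 + 3y4 >= 6
    y2 + 4y3 + 4y4 >= 2
    y1, y2, y3, y4 >= 0

Solving the primal: x* = (8, 1.25).
  primal value c^T x* = 50.5.
Solving the dual: y* = (4.5, 0, 0, 0.5).
  dual value b^T y* = 50.5.
Strong duality: c^T x* = b^T y*. Confirmed.

50.5


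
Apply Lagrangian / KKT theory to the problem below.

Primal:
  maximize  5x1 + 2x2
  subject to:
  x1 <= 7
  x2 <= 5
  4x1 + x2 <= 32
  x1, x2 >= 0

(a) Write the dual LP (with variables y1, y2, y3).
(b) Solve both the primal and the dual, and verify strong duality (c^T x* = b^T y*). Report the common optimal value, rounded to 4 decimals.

The standard primal-dual pair for 'max c^T x s.t. A x <= b, x >= 0' is:
  Dual:  min b^T y  s.t.  A^T y >= c,  y >= 0.

So the dual LP is:
  minimize  7y1 + 5y2 + 32y3
  subject to:
    y1 + 4y3 >= 5
    y2 + y3 >= 2
    y1, y2, y3 >= 0

Solving the primal: x* = (6.75, 5).
  primal value c^T x* = 43.75.
Solving the dual: y* = (0, 0.75, 1.25).
  dual value b^T y* = 43.75.
Strong duality: c^T x* = b^T y*. Confirmed.

43.75


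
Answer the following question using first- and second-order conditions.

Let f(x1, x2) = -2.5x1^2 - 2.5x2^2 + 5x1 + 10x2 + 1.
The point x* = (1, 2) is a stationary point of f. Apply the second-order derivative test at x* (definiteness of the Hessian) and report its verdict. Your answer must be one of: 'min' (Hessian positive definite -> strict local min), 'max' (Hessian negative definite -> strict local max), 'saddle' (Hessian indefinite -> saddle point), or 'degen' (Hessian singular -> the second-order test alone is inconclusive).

Compute the Hessian H = grad^2 f:
  H = [[-5, 0], [0, -5]]
Verify stationarity: grad f(x*) = H x* + g = (0, 0).
Eigenvalues of H: -5, -5.
Both eigenvalues < 0, so H is negative definite -> x* is a strict local max.

max


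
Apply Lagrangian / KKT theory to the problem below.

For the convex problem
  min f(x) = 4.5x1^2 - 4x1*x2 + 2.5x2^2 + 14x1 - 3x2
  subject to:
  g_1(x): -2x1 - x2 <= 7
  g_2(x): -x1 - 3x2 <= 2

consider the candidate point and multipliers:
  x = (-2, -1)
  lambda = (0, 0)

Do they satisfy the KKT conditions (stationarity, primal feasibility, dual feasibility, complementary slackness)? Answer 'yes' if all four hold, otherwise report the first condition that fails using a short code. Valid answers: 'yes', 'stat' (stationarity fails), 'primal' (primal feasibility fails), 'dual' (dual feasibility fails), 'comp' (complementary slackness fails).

Gradient of f: grad f(x) = Q x + c = (0, 0)
Constraint values g_i(x) = a_i^T x - b_i:
  g_1((-2, -1)) = -2
  g_2((-2, -1)) = 3
Stationarity residual: grad f(x) + sum_i lambda_i a_i = (0, 0)
  -> stationarity OK
Primal feasibility (all g_i <= 0): FAILS
Dual feasibility (all lambda_i >= 0): OK
Complementary slackness (lambda_i * g_i(x) = 0 for all i): OK

Verdict: the first failing condition is primal_feasibility -> primal.

primal


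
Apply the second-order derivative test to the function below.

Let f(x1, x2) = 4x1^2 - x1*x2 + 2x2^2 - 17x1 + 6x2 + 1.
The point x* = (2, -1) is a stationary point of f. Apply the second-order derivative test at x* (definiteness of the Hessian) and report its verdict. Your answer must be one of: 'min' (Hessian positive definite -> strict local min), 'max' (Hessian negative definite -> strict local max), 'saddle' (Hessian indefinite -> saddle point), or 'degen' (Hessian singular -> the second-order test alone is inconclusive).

Compute the Hessian H = grad^2 f:
  H = [[8, -1], [-1, 4]]
Verify stationarity: grad f(x*) = H x* + g = (0, 0).
Eigenvalues of H: 3.7639, 8.2361.
Both eigenvalues > 0, so H is positive definite -> x* is a strict local min.

min


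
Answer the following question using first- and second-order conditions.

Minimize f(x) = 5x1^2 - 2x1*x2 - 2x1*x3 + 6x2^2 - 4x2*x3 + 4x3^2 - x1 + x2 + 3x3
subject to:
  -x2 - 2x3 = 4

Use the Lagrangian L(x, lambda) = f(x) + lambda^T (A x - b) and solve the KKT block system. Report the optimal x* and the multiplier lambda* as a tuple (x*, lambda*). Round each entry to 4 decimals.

Form the Lagrangian:
  L(x, lambda) = (1/2) x^T Q x + c^T x + lambda^T (A x - b)
Stationarity (grad_x L = 0): Q x + c + A^T lambda = 0.
Primal feasibility: A x = b.

This gives the KKT block system:
  [ Q   A^T ] [ x     ]   [-c ]
  [ A    0  ] [ lambda ] = [ b ]

Solving the linear system:
  x*      = (-0.3883, -0.8827, -1.5587)
  lambda* = (-2.581)
  f(x*)   = 2.5768

x* = (-0.3883, -0.8827, -1.5587), lambda* = (-2.581)


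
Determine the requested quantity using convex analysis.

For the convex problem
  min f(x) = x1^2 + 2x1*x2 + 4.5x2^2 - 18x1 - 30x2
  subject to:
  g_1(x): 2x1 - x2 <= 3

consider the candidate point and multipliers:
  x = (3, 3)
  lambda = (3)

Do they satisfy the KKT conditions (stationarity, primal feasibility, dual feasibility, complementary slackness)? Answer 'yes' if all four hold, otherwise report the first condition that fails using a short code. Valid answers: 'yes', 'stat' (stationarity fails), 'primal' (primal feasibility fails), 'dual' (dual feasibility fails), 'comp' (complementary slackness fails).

Gradient of f: grad f(x) = Q x + c = (-6, 3)
Constraint values g_i(x) = a_i^T x - b_i:
  g_1((3, 3)) = 0
Stationarity residual: grad f(x) + sum_i lambda_i a_i = (0, 0)
  -> stationarity OK
Primal feasibility (all g_i <= 0): OK
Dual feasibility (all lambda_i >= 0): OK
Complementary slackness (lambda_i * g_i(x) = 0 for all i): OK

Verdict: yes, KKT holds.

yes


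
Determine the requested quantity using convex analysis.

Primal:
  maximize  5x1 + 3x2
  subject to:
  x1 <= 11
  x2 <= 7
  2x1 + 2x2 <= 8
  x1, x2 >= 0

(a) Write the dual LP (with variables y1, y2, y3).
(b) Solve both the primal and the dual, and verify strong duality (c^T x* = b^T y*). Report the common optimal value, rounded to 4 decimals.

The standard primal-dual pair for 'max c^T x s.t. A x <= b, x >= 0' is:
  Dual:  min b^T y  s.t.  A^T y >= c,  y >= 0.

So the dual LP is:
  minimize  11y1 + 7y2 + 8y3
  subject to:
    y1 + 2y3 >= 5
    y2 + 2y3 >= 3
    y1, y2, y3 >= 0

Solving the primal: x* = (4, 0).
  primal value c^T x* = 20.
Solving the dual: y* = (0, 0, 2.5).
  dual value b^T y* = 20.
Strong duality: c^T x* = b^T y*. Confirmed.

20


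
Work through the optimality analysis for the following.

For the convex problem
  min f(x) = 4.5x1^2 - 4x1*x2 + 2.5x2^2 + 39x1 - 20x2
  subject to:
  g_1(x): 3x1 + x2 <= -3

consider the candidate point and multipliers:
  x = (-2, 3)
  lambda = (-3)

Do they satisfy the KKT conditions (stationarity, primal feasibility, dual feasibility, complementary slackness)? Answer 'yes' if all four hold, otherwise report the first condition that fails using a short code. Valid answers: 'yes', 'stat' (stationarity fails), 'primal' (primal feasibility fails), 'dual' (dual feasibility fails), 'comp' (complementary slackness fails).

Gradient of f: grad f(x) = Q x + c = (9, 3)
Constraint values g_i(x) = a_i^T x - b_i:
  g_1((-2, 3)) = 0
Stationarity residual: grad f(x) + sum_i lambda_i a_i = (0, 0)
  -> stationarity OK
Primal feasibility (all g_i <= 0): OK
Dual feasibility (all lambda_i >= 0): FAILS
Complementary slackness (lambda_i * g_i(x) = 0 for all i): OK

Verdict: the first failing condition is dual_feasibility -> dual.

dual


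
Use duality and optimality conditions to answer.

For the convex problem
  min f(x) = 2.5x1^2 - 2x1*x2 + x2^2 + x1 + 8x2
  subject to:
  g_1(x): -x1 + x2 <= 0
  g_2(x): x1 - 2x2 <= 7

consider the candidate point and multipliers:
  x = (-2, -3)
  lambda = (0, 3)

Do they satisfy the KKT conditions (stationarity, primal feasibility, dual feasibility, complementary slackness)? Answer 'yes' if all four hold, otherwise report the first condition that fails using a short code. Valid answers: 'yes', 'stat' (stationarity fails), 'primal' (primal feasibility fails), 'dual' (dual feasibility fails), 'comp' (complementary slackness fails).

Gradient of f: grad f(x) = Q x + c = (-3, 6)
Constraint values g_i(x) = a_i^T x - b_i:
  g_1((-2, -3)) = -1
  g_2((-2, -3)) = -3
Stationarity residual: grad f(x) + sum_i lambda_i a_i = (0, 0)
  -> stationarity OK
Primal feasibility (all g_i <= 0): OK
Dual feasibility (all lambda_i >= 0): OK
Complementary slackness (lambda_i * g_i(x) = 0 for all i): FAILS

Verdict: the first failing condition is complementary_slackness -> comp.

comp
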